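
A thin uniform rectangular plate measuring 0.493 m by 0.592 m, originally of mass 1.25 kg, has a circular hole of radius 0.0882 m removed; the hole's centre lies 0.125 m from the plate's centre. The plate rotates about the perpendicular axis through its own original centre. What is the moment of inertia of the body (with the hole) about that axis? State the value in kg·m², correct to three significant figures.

0.0598

Unpierced body about its centre: I₀ = (1/12)M(a²+b²) = (1/12)(1.25)[(0.493)² + (0.592)²] = 0.061824 kg·m².
The removed disk has mass m = M·πr²/(ab) = (1.25)·π(0.0882)²/(0.493·0.592) = 0.10467 kg (same uniform areal density).
Its moment of inertia about the rotation axis (parallel-axis theorem): I_hole = (1/2)mr² + md² = (1/2)(0.10467)(0.0882)² + (0.10467)(0.125)² = 0.0020426 kg·m².
Treating the hole as negative mass, I = I₀ − I_hole = 0.061824 − 0.0020426 = 0.059782 kg·m².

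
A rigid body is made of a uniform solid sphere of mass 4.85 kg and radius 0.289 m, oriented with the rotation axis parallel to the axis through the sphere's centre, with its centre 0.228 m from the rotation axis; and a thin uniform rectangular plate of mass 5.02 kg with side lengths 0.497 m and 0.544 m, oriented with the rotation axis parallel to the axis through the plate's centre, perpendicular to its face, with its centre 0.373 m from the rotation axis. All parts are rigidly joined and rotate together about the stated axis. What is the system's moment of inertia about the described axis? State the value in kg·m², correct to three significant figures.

Solid sphere: I_cm = (2/5)MR² = (2/5)(4.85)(0.289)² = 0.16203 kg·m²; centre at d = 0.228 m, so the parallel axis theorem gives I = 0.16203 + (4.85)(0.228)² = 0.41415 kg·m².
Rectangular plate: I_cm = (1/12)M(a²+b²) = (1/12)(5.02)[(0.497)² + (0.544)²] = 0.22713 kg·m²; centre at d = 0.373 m, so the parallel axis theorem gives I = 0.22713 + (5.02)(0.373)² = 0.92556 kg·m².
Total I = 0.41415 + 0.92556 = 1.3397 kg·m².

1.34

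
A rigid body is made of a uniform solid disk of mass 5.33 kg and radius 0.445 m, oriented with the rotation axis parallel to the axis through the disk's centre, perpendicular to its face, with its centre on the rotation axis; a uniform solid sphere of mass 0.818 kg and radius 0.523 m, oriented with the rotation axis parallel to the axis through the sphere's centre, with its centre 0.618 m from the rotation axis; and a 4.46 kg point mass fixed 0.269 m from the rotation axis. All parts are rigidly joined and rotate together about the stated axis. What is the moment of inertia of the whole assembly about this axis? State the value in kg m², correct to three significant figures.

1.25

Solid disk: I_cm = (1/2)MR² = (1/2)(5.33)(0.445)² = 0.52774 kg m²; axis through the centre, so I = 0.52774 kg m².
Solid sphere: I_cm = (2/5)MR² = (2/5)(0.818)(0.523)² = 0.089499 kg m²; centre at d = 0.618 m, so I = I_cm + Md² gives I = 0.089499 + (0.818)(0.618)² = 0.40191 kg m².
Point mass: I_cm = 0; centre at d = 0.269 m, so I = I_cm + Md² gives I = 0 + (4.46)(0.269)² = 0.32273 kg m².
Total I = 0.52774 + 0.40191 + 0.32273 = 1.2524 kg m².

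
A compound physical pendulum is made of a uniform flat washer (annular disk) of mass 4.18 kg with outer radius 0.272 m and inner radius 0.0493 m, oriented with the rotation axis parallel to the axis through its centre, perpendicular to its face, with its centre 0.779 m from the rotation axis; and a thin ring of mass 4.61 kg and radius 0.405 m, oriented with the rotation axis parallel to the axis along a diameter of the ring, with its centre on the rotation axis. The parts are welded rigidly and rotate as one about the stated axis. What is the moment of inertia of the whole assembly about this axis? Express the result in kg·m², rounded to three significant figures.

3.07

Annular disk: I_cm = (1/2)M(R²+r²) = (1/2)(4.18)[(0.272)² + (0.0493)²] = 0.15971 kg·m²; centre at d = 0.779 m, so the parallel axis theorem gives I = 0.15971 + (4.18)(0.779)² = 2.6963 kg·m².
Thin ring: I_cm = (1/2)MR² = (1/2)(4.61)(0.405)² = 0.37808 kg·m²; axis through the centre, so I = 0.37808 kg·m².
Total I = 2.6963 + 0.37808 = 3.0744 kg·m².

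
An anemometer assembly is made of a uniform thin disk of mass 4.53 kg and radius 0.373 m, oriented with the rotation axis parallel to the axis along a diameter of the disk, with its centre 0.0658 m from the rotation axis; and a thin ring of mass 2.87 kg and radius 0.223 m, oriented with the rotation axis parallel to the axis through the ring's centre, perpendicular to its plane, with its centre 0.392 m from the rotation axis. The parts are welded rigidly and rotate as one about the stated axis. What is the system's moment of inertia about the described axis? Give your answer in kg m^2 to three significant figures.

0.761

Thin disk: I_cm = (1/4)MR² = (1/4)(4.53)(0.373)² = 0.15756 kg m^2; centre at d = 0.0658 m, so I = I_cm + Md² gives I = 0.15756 + (4.53)(0.0658)² = 0.17718 kg m^2.
Thin ring: I_cm = MR² = (2.87)(0.223)² = 0.14272 kg m^2; centre at d = 0.392 m, so I = I_cm + Md² gives I = 0.14272 + (2.87)(0.392)² = 0.58374 kg m^2.
Total I = 0.17718 + 0.58374 = 0.76091 kg m^2.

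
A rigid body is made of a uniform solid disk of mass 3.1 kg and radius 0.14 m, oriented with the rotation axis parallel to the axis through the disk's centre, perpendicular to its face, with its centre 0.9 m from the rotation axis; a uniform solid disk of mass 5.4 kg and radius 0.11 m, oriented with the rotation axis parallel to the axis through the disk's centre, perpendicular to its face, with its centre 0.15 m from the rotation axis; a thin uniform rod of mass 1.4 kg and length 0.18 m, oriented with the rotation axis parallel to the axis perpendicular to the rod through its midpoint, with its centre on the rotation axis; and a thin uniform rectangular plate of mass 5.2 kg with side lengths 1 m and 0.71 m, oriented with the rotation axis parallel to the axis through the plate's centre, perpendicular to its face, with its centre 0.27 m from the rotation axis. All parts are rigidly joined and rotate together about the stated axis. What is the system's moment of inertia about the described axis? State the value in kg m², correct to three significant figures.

Solid disk: I_cm = (1/2)MR² = (1/2)(3.1)(0.14)² = 0.03038 kg m²; centre at d = 0.9 m, so the parallel axis theorem gives I = 0.03038 + (3.1)(0.9)² = 2.5414 kg m².
Solid disk: I_cm = (1/2)MR² = (1/2)(5.4)(0.11)² = 0.03267 kg m²; centre at d = 0.15 m, so the parallel axis theorem gives I = 0.03267 + (5.4)(0.15)² = 0.15417 kg m².
Thin rod: I_cm = (1/12)ML² = (1/12)(1.4)(0.18)² = 0.00378 kg m²; axis through the centre, so I = 0.00378 kg m².
Rectangular plate: I_cm = (1/12)M(a²+b²) = (1/12)(5.2)[(1)² + (0.71)²] = 0.65178 kg m²; centre at d = 0.27 m, so the parallel axis theorem gives I = 0.65178 + (5.2)(0.27)² = 1.0309 kg m².
Total I = 2.5414 + 0.15417 + 0.00378 + 1.0309 = 3.7302 kg m².

3.73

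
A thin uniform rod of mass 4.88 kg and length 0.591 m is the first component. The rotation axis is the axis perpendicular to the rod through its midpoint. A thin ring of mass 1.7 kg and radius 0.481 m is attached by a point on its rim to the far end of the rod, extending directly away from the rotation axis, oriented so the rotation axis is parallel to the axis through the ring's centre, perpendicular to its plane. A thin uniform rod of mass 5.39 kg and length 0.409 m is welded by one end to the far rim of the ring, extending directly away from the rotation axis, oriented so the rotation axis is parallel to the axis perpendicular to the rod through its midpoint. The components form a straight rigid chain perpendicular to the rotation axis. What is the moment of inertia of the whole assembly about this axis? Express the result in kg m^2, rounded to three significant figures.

13.2

Thin rod: I_cm = (1/12)ML² = (1/12)(4.88)(0.591)² = 0.14204 kg m^2; axis through the centre, so I = 0.14204 kg m^2.
Thin ring: I_cm = MR² = (1.7)(0.481)² = 0.39331 kg m^2; centre at d = 0.2955 + 0.481 = 0.7765 m, so the parallel axis theorem gives I = 0.39331 + (1.7)(0.7765)² = 1.4183 kg m^2.
Thin rod: I_cm = (1/12)ML² = (1/12)(5.39)(0.409)² = 0.075137 kg m^2; centre at d = 0.2955 + 0.481 + 0.481 + 0.2045 = 1.462 m, so the parallel axis theorem gives I = 0.075137 + (5.39)(1.462)² = 11.596 kg m^2.
Total I = 0.14204 + 1.4183 + 11.596 = 13.156 kg m^2.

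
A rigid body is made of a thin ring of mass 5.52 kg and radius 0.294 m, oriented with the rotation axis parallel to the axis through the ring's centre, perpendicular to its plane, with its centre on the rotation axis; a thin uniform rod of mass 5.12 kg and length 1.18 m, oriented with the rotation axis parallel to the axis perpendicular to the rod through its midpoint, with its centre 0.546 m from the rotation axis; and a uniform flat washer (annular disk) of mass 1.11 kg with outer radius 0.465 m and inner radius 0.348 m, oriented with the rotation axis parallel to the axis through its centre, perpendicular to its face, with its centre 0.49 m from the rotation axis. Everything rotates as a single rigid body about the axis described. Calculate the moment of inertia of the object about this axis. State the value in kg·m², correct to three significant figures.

3.05

Thin ring: I_cm = MR² = (5.52)(0.294)² = 0.47713 kg·m²; axis through the centre, so I = 0.47713 kg·m².
Thin rod: I_cm = (1/12)ML² = (1/12)(5.12)(1.18)² = 0.59409 kg·m²; centre at d = 0.546 m, so the parallel axis theorem gives I = 0.59409 + (5.12)(0.546)² = 2.1204 kg·m².
Annular disk: I_cm = (1/2)M(R²+r²) = (1/2)(1.11)[(0.465)² + (0.348)²] = 0.18722 kg·m²; centre at d = 0.49 m, so the parallel axis theorem gives I = 0.18722 + (1.11)(0.49)² = 0.45373 kg·m².
Total I = 0.47713 + 2.1204 + 0.45373 = 3.0513 kg·m².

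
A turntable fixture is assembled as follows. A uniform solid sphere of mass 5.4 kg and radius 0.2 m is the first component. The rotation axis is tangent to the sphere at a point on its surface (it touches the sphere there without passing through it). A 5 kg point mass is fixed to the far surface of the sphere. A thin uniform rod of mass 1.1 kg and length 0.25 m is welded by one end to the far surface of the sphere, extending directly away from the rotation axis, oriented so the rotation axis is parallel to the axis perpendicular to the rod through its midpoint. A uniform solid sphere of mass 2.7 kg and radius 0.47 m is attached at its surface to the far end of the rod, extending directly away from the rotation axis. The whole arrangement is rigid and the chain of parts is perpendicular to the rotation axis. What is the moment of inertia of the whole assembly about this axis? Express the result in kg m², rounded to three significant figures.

Solid sphere: I_cm = (2/5)MR² = (2/5)(5.4)(0.2)² = 0.0864 kg m²; centre at d = 0.2 m, so the parallel axis theorem gives I = 0.0864 + (5.4)(0.2)² = 0.3024 kg m².
Point mass: I_cm = 0; centre at d = 0.2 + 0.2 = 0.4 m, so the parallel axis theorem gives I = 0 + (5)(0.4)² = 0.8 kg m².
Thin rod: I_cm = (1/12)ML² = (1/12)(1.1)(0.25)² = 0.0057292 kg m²; centre at d = 0.2 + 0.2 + 0.125 = 0.525 m, so the parallel axis theorem gives I = 0.0057292 + (1.1)(0.525)² = 0.30892 kg m².
Solid sphere: I_cm = (2/5)MR² = (2/5)(2.7)(0.47)² = 0.23857 kg m²; centre at d = 0.2 + 0.2 + 0.125 + 0.125 + 0.47 = 1.12 m, so the parallel axis theorem gives I = 0.23857 + (2.7)(1.12)² = 3.6255 kg m².
Total I = 0.3024 + 0.8 + 0.30892 + 3.6255 = 5.0368 kg m².

5.04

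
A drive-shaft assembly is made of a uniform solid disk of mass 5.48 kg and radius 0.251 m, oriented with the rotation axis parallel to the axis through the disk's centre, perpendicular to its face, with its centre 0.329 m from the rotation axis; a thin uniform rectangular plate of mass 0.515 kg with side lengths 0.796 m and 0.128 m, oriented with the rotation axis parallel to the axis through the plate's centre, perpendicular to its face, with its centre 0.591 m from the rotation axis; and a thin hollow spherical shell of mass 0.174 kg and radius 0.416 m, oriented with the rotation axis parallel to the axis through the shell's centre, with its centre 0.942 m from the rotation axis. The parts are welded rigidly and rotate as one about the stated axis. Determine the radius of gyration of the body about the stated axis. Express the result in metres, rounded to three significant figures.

Solid disk: I_cm = (1/2)MR² = (1/2)(5.48)(0.251)² = 0.17262 kg·m²; centre at d = 0.329 m, so I = I_cm + Md² gives I = 0.17262 + (5.48)(0.329)² = 0.76578 kg·m².
Rectangular plate: I_cm = (1/12)M(a²+b²) = (1/12)(0.515)[(0.796)² + (0.128)²] = 0.027896 kg·m²; centre at d = 0.591 m, so I = I_cm + Md² gives I = 0.027896 + (0.515)(0.591)² = 0.20778 kg·m².
Spherical shell: I_cm = (2/3)MR² = (2/3)(0.174)(0.416)² = 0.020074 kg·m²; centre at d = 0.942 m, so I = I_cm + Md² gives I = 0.020074 + (0.174)(0.942)² = 0.17448 kg·m².
Total I = 1.148 kg·m²; total mass M = 6.169 kg.
k = √(I/M) = √(1.148/6.169) = 0.43139 m.

0.431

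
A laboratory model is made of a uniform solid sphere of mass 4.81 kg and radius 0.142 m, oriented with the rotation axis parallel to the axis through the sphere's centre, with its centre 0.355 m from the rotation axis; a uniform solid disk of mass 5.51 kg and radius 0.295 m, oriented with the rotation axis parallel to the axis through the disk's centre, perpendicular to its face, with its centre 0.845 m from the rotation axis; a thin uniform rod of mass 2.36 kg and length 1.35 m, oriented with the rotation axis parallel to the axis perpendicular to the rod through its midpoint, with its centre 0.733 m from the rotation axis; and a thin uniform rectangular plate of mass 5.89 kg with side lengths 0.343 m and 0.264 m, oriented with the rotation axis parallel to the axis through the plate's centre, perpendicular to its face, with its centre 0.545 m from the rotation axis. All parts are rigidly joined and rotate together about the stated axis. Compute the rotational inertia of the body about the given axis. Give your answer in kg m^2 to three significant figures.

Solid sphere: I_cm = (2/5)MR² = (2/5)(4.81)(0.142)² = 0.038796 kg m^2; centre at d = 0.355 m, so the parallel axis theorem gives I = 0.038796 + (4.81)(0.355)² = 0.64498 kg m^2.
Solid disk: I_cm = (1/2)MR² = (1/2)(5.51)(0.295)² = 0.23975 kg m^2; centre at d = 0.845 m, so the parallel axis theorem gives I = 0.23975 + (5.51)(0.845)² = 4.174 kg m^2.
Thin rod: I_cm = (1/12)ML² = (1/12)(2.36)(1.35)² = 0.35843 kg m^2; centre at d = 0.733 m, so the parallel axis theorem gives I = 0.35843 + (2.36)(0.733)² = 1.6264 kg m^2.
Rectangular plate: I_cm = (1/12)M(a²+b²) = (1/12)(5.89)[(0.343)² + (0.264)²] = 0.091955 kg m^2; centre at d = 0.545 m, so the parallel axis theorem gives I = 0.091955 + (5.89)(0.545)² = 1.8414 kg m^2.
Total I = 0.64498 + 4.174 + 1.6264 + 1.8414 = 8.2869 kg m^2.

8.29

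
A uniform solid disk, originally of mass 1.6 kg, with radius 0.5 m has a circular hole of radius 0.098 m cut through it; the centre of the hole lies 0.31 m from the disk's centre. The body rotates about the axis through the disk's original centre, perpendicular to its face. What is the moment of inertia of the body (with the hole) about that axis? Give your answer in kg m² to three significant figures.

Unpierced body about its centre: I₀ = (1/2)MR² = (1/2)(1.6)(0.5)² = 0.2 kg m².
The removed disk has mass m = M·(r/R)² = (1.6)(0.098/0.5)² = 0.061466 kg (same uniform areal density).
Its moment of inertia about the rotation axis (parallel-axis theorem): I_hole = (1/2)mr² + md² = (1/2)(0.061466)(0.098)² + (0.061466)(0.31)² = 0.006202 kg m².
Treating the hole as negative mass, I = I₀ − I_hole = 0.2 − 0.006202 = 0.1938 kg m².

0.194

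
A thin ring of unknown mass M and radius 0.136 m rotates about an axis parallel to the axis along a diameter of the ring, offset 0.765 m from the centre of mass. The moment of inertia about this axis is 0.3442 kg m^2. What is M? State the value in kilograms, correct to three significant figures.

I = I_cm + Md² = (1/2)MR² + Md² = M·[0.5·(0.136)² + (0.765)²] = M·0.59447.
So M = 0.3442 / 0.59447 = 0.579 kg.

0.579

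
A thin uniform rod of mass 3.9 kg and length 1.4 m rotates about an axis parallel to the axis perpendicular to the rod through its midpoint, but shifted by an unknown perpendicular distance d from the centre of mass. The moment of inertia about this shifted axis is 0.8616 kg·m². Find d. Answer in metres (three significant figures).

0.240

About the centre-of-mass axis, I_cm = (1/12)ML² = (1/12)(3.9)(1.4)² = 0.637 kg·m².
Parallel axis theorem: I = I_cm + Md², so Md² = 0.8616 − 0.637 = 0.2246 kg·m².
d = √(0.2246 / 3.9) = 0.23998 m.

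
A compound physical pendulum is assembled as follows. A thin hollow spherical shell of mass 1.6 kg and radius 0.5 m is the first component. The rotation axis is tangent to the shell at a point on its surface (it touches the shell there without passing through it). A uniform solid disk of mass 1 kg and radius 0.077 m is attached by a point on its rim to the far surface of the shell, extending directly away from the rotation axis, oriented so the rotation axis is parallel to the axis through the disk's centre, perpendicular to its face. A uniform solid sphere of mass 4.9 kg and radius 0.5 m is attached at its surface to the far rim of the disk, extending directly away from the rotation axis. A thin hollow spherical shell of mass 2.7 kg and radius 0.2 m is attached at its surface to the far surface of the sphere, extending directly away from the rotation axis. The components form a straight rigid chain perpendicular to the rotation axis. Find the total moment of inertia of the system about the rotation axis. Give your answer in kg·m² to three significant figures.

30.8

Spherical shell: I_cm = (2/3)MR² = (2/3)(1.6)(0.5)² = 0.26667 kg·m²; centre at d = 0.5 m, so the parallel axis theorem gives I = 0.26667 + (1.6)(0.5)² = 0.66667 kg·m².
Solid disk: I_cm = (1/2)MR² = (1/2)(1)(0.077)² = 0.0029645 kg·m²; centre at d = 0.5 + 0.5 + 0.077 = 1.077 m, so the parallel axis theorem gives I = 0.0029645 + (1)(1.077)² = 1.1629 kg·m².
Solid sphere: I_cm = (2/5)MR² = (2/5)(4.9)(0.5)² = 0.49 kg·m²; centre at d = 0.5 + 0.5 + 0.077 + 0.077 + 0.5 = 1.654 m, so the parallel axis theorem gives I = 0.49 + (4.9)(1.654)² = 13.895 kg·m².
Spherical shell: I_cm = (2/3)MR² = (2/3)(2.7)(0.2)² = 0.072 kg·m²; centre at d = 0.5 + 0.5 + 0.077 + 0.077 + 0.5 + 0.5 + 0.2 = 2.354 m, so the parallel axis theorem gives I = 0.072 + (2.7)(2.354)² = 15.034 kg·m².
Total I = 0.66667 + 1.1629 + 13.895 + 15.034 = 30.758 kg·m².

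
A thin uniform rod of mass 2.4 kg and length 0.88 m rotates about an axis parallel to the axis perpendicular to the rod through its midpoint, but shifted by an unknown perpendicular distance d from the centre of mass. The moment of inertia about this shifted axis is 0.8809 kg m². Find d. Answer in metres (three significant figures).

About the centre-of-mass axis, I_cm = (1/12)ML² = (1/12)(2.4)(0.88)² = 0.15488 kg m².
Parallel axis theorem: I = I_cm + Md², so Md² = 0.8809 − 0.15488 = 0.72602 kg m².
d = √(0.72602 / 2.4) = 0.55001 m.

0.550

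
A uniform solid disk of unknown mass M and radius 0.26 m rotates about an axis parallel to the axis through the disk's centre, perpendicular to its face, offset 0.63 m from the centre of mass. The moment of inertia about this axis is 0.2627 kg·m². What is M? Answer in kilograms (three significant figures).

I = I_cm + Md² = (1/2)MR² + Md² = M·[0.5·(0.26)² + (0.63)²] = M·0.4307.
So M = 0.2627 / 0.4307 = 0.60994 kg.

0.610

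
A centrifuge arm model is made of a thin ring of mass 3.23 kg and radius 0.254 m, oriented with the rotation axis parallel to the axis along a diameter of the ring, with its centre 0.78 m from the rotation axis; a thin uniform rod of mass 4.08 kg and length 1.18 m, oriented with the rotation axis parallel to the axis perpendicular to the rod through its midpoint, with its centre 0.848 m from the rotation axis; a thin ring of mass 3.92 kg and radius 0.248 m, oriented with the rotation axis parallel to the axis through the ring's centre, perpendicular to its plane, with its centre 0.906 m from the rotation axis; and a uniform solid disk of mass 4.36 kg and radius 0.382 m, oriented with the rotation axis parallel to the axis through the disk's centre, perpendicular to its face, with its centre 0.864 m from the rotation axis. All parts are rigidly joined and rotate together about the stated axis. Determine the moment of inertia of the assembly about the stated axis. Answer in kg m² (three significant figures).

Thin ring: I_cm = (1/2)MR² = (1/2)(3.23)(0.254)² = 0.10419 kg m²; centre at d = 0.78 m, so I = I_cm + Md² gives I = 0.10419 + (3.23)(0.78)² = 2.0693 kg m².
Thin rod: I_cm = (1/12)ML² = (1/12)(4.08)(1.18)² = 0.47342 kg m²; centre at d = 0.848 m, so I = I_cm + Md² gives I = 0.47342 + (4.08)(0.848)² = 3.4074 kg m².
Thin ring: I_cm = MR² = (3.92)(0.248)² = 0.2411 kg m²; centre at d = 0.906 m, so I = I_cm + Md² gives I = 0.2411 + (3.92)(0.906)² = 3.4588 kg m².
Solid disk: I_cm = (1/2)MR² = (1/2)(4.36)(0.382)² = 0.31811 kg m²; centre at d = 0.864 m, so I = I_cm + Md² gives I = 0.31811 + (4.36)(0.864)² = 3.5728 kg m².
Total I = 2.0693 + 3.4074 + 3.4588 + 3.5728 = 12.508 kg m².

12.5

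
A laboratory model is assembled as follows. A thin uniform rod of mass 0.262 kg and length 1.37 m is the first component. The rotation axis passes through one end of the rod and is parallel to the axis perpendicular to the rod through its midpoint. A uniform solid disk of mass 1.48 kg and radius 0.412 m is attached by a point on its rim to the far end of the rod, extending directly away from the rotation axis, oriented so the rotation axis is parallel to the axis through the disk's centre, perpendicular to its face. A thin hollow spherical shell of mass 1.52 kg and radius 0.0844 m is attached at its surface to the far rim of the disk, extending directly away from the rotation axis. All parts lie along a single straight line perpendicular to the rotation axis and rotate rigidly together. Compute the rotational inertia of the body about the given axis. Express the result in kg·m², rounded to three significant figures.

Thin rod: I_cm = (1/12)ML² = (1/12)(0.262)(1.37)² = 0.040979 kg·m²; centre at d = 0.685 m, so the parallel axis theorem gives I = 0.040979 + (0.262)(0.685)² = 0.16392 kg·m².
Solid disk: I_cm = (1/2)MR² = (1/2)(1.48)(0.412)² = 0.12561 kg·m²; centre at d = 0.685 + 0.685 + 0.412 = 1.782 m, so the parallel axis theorem gives I = 0.12561 + (1.48)(1.782)² = 4.8254 kg·m².
Spherical shell: I_cm = (2/3)MR² = (2/3)(1.52)(0.0844)² = 0.0072183 kg·m²; centre at d = 0.685 + 0.685 + 0.412 + 0.412 + 0.0844 = 2.2784 m, so the parallel axis theorem gives I = 0.0072183 + (1.52)(2.2784)² = 7.8977 kg·m².
Total I = 0.16392 + 4.8254 + 7.8977 = 12.887 kg·m².

12.9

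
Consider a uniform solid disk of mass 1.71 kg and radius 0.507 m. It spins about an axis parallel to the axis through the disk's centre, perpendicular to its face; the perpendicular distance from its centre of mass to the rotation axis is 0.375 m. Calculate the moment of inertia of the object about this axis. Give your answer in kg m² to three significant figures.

I_cm = (1/2)MR² = (1/2)(1.71)(0.507)² = 0.21978 kg m²; centre at d = 0.375 m, so I = I_cm + Md² gives I = 0.21978 + (1.71)(0.375)² = 0.46025 kg m².

0.460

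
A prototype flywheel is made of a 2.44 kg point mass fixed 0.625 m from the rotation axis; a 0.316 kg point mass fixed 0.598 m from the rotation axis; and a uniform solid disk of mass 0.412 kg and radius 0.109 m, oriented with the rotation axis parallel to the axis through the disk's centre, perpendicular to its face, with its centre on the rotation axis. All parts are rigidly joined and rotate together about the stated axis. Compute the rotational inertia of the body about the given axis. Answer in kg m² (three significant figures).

1.07

Point mass: I_cm = 0; centre at d = 0.625 m, so the parallel axis theorem gives I = 0 + (2.44)(0.625)² = 0.95312 kg m².
Point mass: I_cm = 0; centre at d = 0.598 m, so the parallel axis theorem gives I = 0 + (0.316)(0.598)² = 0.113 kg m².
Solid disk: I_cm = (1/2)MR² = (1/2)(0.412)(0.109)² = 0.0024475 kg m²; axis through the centre, so I = 0.0024475 kg m².
Total I = 0.95312 + 0.113 + 0.0024475 = 1.0686 kg m².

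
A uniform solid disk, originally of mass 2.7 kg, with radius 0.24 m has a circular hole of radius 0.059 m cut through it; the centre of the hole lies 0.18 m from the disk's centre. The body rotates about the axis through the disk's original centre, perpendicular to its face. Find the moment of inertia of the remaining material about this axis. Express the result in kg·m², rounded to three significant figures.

0.0722

Unpierced body about its centre: I₀ = (1/2)MR² = (1/2)(2.7)(0.24)² = 0.07776 kg·m².
The removed disk has mass m = M·(r/R)² = (2.7)(0.059/0.24)² = 0.16317 kg (same uniform areal density).
Its moment of inertia about the rotation axis (parallel-axis theorem): I_hole = (1/2)mr² + md² = (1/2)(0.16317)(0.059)² + (0.16317)(0.18)² = 0.0055708 kg·m².
Treating the hole as negative mass, I = I₀ − I_hole = 0.07776 − 0.0055708 = 0.072189 kg·m².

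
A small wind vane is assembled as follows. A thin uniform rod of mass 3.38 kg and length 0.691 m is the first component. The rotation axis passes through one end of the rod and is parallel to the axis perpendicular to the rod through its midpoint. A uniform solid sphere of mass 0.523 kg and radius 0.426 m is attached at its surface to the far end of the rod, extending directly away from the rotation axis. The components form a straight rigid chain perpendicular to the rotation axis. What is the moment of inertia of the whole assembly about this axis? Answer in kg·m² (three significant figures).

1.23

Thin rod: I_cm = (1/12)ML² = (1/12)(3.38)(0.691)² = 0.13449 kg·m²; centre at d = 0.3455 m, so I = I_cm + Md² gives I = 0.13449 + (3.38)(0.3455)² = 0.53796 kg·m².
Solid sphere: I_cm = (2/5)MR² = (2/5)(0.523)(0.426)² = 0.037965 kg·m²; centre at d = 0.3455 + 0.3455 + 0.426 = 1.117 m, so I = I_cm + Md² gives I = 0.037965 + (0.523)(1.117)² = 0.69051 kg·m².
Total I = 0.53796 + 0.69051 = 1.2285 kg·m².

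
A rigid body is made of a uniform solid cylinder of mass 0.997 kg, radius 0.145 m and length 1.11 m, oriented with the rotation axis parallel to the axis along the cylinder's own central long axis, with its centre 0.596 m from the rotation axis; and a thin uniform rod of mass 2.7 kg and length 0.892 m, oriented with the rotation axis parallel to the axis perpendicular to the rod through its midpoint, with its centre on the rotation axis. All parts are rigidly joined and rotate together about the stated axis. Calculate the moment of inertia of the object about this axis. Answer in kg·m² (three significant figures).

Solid cylinder: I_cm = (1/2)MR² = (1/2)(0.997)(0.145)² = 0.010481 kg·m²; centre at d = 0.596 m, so the parallel axis theorem gives I = 0.010481 + (0.997)(0.596)² = 0.36463 kg·m².
Thin rod: I_cm = (1/12)ML² = (1/12)(2.7)(0.892)² = 0.17902 kg·m²; axis through the centre, so I = 0.17902 kg·m².
Total I = 0.36463 + 0.17902 = 0.54366 kg·m².

0.544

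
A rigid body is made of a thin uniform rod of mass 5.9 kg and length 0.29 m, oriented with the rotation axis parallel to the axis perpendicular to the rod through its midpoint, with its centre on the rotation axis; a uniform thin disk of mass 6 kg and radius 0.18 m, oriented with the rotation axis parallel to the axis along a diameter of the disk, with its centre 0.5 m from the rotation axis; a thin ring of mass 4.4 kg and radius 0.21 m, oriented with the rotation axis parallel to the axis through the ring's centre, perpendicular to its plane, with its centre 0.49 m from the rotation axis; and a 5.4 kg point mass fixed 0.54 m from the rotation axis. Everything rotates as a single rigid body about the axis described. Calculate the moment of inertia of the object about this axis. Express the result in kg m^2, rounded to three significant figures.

4.42

Thin rod: I_cm = (1/12)ML² = (1/12)(5.9)(0.29)² = 0.041349 kg m^2; axis through the centre, so I = 0.041349 kg m^2.
Thin disk: I_cm = (1/4)MR² = (1/4)(6)(0.18)² = 0.0486 kg m^2; centre at d = 0.5 m, so the parallel axis theorem gives I = 0.0486 + (6)(0.5)² = 1.5486 kg m^2.
Thin ring: I_cm = MR² = (4.4)(0.21)² = 0.19404 kg m^2; centre at d = 0.49 m, so the parallel axis theorem gives I = 0.19404 + (4.4)(0.49)² = 1.2505 kg m^2.
Point mass: I_cm = 0; centre at d = 0.54 m, so the parallel axis theorem gives I = 0 + (5.4)(0.54)² = 1.5746 kg m^2.
Total I = 0.041349 + 1.5486 + 1.2505 + 1.5746 = 4.4151 kg m^2.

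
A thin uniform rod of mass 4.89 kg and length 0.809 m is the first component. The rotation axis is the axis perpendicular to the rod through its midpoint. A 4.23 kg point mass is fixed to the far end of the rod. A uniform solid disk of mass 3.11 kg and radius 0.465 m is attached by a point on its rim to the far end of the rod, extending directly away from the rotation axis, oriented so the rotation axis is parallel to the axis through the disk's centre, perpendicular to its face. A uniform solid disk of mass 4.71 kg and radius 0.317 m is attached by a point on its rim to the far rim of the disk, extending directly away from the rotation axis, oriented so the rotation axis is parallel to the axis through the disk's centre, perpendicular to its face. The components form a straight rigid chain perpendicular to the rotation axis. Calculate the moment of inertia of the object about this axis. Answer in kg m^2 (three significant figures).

Thin rod: I_cm = (1/12)ML² = (1/12)(4.89)(0.809)² = 0.2667 kg m^2; axis through the centre, so I = 0.2667 kg m^2.
Point mass: I_cm = 0; centre at d = 0.4045 m, so I = I_cm + Md² gives I = 0 + (4.23)(0.4045)² = 0.69211 kg m^2.
Solid disk: I_cm = (1/2)MR² = (1/2)(3.11)(0.465)² = 0.33623 kg m^2; centre at d = 0.4045 + 0.465 = 0.8695 m, so I = I_cm + Md² gives I = 0.33623 + (3.11)(0.8695)² = 2.6875 kg m^2.
Solid disk: I_cm = (1/2)MR² = (1/2)(4.71)(0.317)² = 0.23665 kg m^2; centre at d = 0.4045 + 0.465 + 0.465 + 0.317 = 1.6515 m, so I = I_cm + Md² gives I = 0.23665 + (4.71)(1.6515)² = 13.083 kg m^2.
Total I = 0.2667 + 0.69211 + 2.6875 + 13.083 = 16.729 kg m^2.

16.7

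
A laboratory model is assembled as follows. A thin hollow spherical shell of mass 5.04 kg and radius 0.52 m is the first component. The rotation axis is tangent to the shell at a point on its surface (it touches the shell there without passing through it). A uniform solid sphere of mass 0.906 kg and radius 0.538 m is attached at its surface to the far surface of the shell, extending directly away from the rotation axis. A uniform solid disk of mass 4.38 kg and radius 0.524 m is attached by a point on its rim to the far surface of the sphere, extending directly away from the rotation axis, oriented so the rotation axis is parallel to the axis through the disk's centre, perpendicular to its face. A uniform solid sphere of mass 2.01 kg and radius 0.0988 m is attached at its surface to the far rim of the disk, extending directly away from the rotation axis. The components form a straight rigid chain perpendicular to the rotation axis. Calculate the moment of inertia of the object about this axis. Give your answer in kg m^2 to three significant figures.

57.2

Spherical shell: I_cm = (2/3)MR² = (2/3)(5.04)(0.52)² = 0.90854 kg m^2; centre at d = 0.52 m, so I = I_cm + Md² gives I = 0.90854 + (5.04)(0.52)² = 2.2714 kg m^2.
Solid sphere: I_cm = (2/5)MR² = (2/5)(0.906)(0.538)² = 0.10489 kg m^2; centre at d = 0.52 + 0.52 + 0.538 = 1.578 m, so I = I_cm + Md² gives I = 0.10489 + (0.906)(1.578)² = 2.3609 kg m^2.
Solid disk: I_cm = (1/2)MR² = (1/2)(4.38)(0.524)² = 0.60132 kg m^2; centre at d = 0.52 + 0.52 + 0.538 + 0.538 + 0.524 = 2.64 m, so I = I_cm + Md² gives I = 0.60132 + (4.38)(2.64)² = 31.128 kg m^2.
Solid sphere: I_cm = (2/5)MR² = (2/5)(2.01)(0.0988)² = 0.0078482 kg m^2; centre at d = 0.52 + 0.52 + 0.538 + 0.538 + 0.524 + 0.524 + 0.0988 = 3.2628 m, so I = I_cm + Md² gives I = 0.0078482 + (2.01)(3.2628)² = 21.406 kg m^2.
Total I = 2.2714 + 2.3609 + 31.128 + 21.406 = 57.166 kg m^2.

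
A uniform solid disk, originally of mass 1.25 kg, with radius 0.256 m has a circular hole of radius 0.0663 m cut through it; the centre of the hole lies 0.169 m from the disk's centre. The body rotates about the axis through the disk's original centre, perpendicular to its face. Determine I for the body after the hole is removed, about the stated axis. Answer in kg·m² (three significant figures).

0.0384

Unpierced body about its centre: I₀ = (1/2)MR² = (1/2)(1.25)(0.256)² = 0.04096 kg·m².
The removed disk has mass m = M·(r/R)² = (1.25)(0.0663/0.256)² = 0.083841 kg (same uniform areal density).
Its moment of inertia about the rotation axis (parallel-axis theorem): I_hole = (1/2)mr² + md² = (1/2)(0.083841)(0.0663)² + (0.083841)(0.169)² = 0.0025789 kg·m².
Treating the hole as negative mass, I = I₀ − I_hole = 0.04096 − 0.0025789 = 0.038381 kg·m².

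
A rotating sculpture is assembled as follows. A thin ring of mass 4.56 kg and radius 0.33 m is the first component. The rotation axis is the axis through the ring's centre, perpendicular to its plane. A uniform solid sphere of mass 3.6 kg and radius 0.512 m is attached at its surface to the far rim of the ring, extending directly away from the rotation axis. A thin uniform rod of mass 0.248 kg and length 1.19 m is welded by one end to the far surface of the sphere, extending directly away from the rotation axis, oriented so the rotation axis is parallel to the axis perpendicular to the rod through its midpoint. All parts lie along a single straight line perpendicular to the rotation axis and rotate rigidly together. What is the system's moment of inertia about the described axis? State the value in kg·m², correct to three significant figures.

Thin ring: I_cm = MR² = (4.56)(0.33)² = 0.49658 kg·m²; axis through the centre, so I = 0.49658 kg·m².
Solid sphere: I_cm = (2/5)MR² = (2/5)(3.6)(0.512)² = 0.37749 kg·m²; centre at d = 0.33 + 0.512 = 0.842 m, so the parallel axis theorem gives I = 0.37749 + (3.6)(0.842)² = 2.9298 kg·m².
Thin rod: I_cm = (1/12)ML² = (1/12)(0.248)(1.19)² = 0.029266 kg·m²; centre at d = 0.33 + 0.512 + 0.512 + 0.595 = 1.949 m, so the parallel axis theorem gives I = 0.029266 + (0.248)(1.949)² = 0.97132 kg·m².
Total I = 0.49658 + 2.9298 + 0.97132 = 4.3977 kg·m².

4.40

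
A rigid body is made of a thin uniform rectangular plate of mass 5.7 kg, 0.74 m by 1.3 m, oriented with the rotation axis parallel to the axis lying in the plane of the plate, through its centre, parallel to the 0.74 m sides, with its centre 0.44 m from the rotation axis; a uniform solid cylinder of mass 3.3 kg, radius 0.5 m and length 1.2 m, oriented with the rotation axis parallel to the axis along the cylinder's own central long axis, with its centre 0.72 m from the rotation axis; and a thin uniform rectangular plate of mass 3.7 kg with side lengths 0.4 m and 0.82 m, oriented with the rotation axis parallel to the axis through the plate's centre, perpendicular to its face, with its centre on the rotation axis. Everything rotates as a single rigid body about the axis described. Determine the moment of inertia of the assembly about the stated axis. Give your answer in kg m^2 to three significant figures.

4.29

Rectangular plate: I_cm = (1/12)Mb² = (1/12)(5.7)(1.3)² = 0.80275 kg m^2; centre at d = 0.44 m, so I = I_cm + Md² gives I = 0.80275 + (5.7)(0.44)² = 1.9063 kg m^2.
Solid cylinder: I_cm = (1/2)MR² = (1/2)(3.3)(0.5)² = 0.4125 kg m^2; centre at d = 0.72 m, so I = I_cm + Md² gives I = 0.4125 + (3.3)(0.72)² = 2.1232 kg m^2.
Rectangular plate: I_cm = (1/12)M(a²+b²) = (1/12)(3.7)[(0.4)² + (0.82)²] = 0.25666 kg m^2; axis through the centre, so I = 0.25666 kg m^2.
Total I = 1.9063 + 2.1232 + 0.25666 = 4.2861 kg m^2.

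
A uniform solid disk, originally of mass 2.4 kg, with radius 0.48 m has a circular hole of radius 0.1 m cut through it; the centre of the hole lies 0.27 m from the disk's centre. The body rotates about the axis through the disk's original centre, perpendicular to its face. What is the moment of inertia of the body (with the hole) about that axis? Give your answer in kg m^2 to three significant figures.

Unpierced body about its centre: I₀ = (1/2)MR² = (1/2)(2.4)(0.48)² = 0.27648 kg m^2.
The removed disk has mass m = M·(r/R)² = (2.4)(0.1/0.48)² = 0.10417 kg (same uniform areal density).
Its moment of inertia about the rotation axis (parallel-axis theorem): I_hole = (1/2)mr² + md² = (1/2)(0.10417)(0.1)² + (0.10417)(0.27)² = 0.0081146 kg m^2.
Treating the hole as negative mass, I = I₀ − I_hole = 0.27648 − 0.0081146 = 0.26837 kg m^2.

0.268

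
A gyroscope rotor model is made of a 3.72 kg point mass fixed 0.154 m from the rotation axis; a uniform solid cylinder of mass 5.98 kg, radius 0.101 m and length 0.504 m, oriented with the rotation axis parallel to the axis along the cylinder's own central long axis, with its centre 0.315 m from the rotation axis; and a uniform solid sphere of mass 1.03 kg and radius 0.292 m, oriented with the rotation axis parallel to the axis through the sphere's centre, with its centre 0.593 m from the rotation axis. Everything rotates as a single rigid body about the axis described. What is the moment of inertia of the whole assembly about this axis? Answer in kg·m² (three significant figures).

Point mass: I_cm = 0; centre at d = 0.154 m, so I = I_cm + Md² gives I = 0 + (3.72)(0.154)² = 0.088224 kg·m².
Solid cylinder: I_cm = (1/2)MR² = (1/2)(5.98)(0.101)² = 0.030501 kg·m²; centre at d = 0.315 m, so I = I_cm + Md² gives I = 0.030501 + (5.98)(0.315)² = 0.62387 kg·m².
Solid sphere: I_cm = (2/5)MR² = (2/5)(1.03)(0.292)² = 0.035129 kg·m²; centre at d = 0.593 m, so I = I_cm + Md² gives I = 0.035129 + (1.03)(0.593)² = 0.39733 kg·m².
Total I = 0.088224 + 0.62387 + 0.39733 = 1.1094 kg·m².

1.11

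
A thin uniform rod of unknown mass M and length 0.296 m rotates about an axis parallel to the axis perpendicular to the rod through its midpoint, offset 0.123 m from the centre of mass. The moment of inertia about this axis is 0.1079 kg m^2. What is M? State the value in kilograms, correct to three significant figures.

I = I_cm + Md² = (1/12)ML² + Md² = M·[0.0833333·(0.296)² + (0.123)²] = M·0.02243.
So M = 0.1079 / 0.02243 = 4.8105 kg.

4.81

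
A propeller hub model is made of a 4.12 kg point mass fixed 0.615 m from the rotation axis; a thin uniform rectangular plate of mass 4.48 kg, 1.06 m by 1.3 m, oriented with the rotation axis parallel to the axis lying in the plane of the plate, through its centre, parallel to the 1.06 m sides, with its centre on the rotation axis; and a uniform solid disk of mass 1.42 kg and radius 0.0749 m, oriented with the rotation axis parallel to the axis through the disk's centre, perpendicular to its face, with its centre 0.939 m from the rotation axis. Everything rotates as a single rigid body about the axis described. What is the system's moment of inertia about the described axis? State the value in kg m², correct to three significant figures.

Point mass: I_cm = 0; centre at d = 0.615 m, so I = I_cm + Md² gives I = 0 + (4.12)(0.615)² = 1.5583 kg m².
Rectangular plate: I_cm = (1/12)Mb² = (1/12)(4.48)(1.3)² = 0.63093 kg m²; axis through the centre, so I = 0.63093 kg m².
Solid disk: I_cm = (1/2)MR² = (1/2)(1.42)(0.0749)² = 0.0039831 kg m²; centre at d = 0.939 m, so I = I_cm + Md² gives I = 0.0039831 + (1.42)(0.939)² = 1.256 kg m².
Total I = 1.5583 + 0.63093 + 1.256 = 3.4452 kg m².

3.45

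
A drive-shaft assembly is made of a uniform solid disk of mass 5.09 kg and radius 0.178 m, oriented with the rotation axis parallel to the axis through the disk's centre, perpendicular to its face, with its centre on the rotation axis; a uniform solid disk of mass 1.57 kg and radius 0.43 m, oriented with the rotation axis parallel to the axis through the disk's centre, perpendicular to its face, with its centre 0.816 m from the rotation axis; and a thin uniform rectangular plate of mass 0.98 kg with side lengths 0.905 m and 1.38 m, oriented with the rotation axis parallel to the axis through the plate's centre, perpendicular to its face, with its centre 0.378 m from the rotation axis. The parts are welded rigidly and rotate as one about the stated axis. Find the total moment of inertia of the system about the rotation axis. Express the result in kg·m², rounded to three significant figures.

1.63

Solid disk: I_cm = (1/2)MR² = (1/2)(5.09)(0.178)² = 0.080636 kg·m²; axis through the centre, so I = 0.080636 kg·m².
Solid disk: I_cm = (1/2)MR² = (1/2)(1.57)(0.43)² = 0.14515 kg·m²; centre at d = 0.816 m, so the parallel axis theorem gives I = 0.14515 + (1.57)(0.816)² = 1.1905 kg·m².
Rectangular plate: I_cm = (1/12)M(a²+b²) = (1/12)(0.98)[(0.905)² + (1.38)²] = 0.22241 kg·m²; centre at d = 0.378 m, so the parallel axis theorem gives I = 0.22241 + (0.98)(0.378)² = 0.36244 kg·m².
Total I = 0.080636 + 1.1905 + 0.36244 = 1.6336 kg·m².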